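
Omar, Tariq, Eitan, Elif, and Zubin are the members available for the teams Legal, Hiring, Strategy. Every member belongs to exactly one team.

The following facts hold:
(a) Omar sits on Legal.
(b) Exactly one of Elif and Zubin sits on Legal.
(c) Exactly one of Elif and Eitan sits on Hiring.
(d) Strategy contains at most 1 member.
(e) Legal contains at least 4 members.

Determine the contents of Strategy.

Strategy = {}

From (a): Omar ∈ Legal.
Suppose Tariq ∈ Strategy: no assignment then satisfies all the clues, so Tariq ∉ Strategy.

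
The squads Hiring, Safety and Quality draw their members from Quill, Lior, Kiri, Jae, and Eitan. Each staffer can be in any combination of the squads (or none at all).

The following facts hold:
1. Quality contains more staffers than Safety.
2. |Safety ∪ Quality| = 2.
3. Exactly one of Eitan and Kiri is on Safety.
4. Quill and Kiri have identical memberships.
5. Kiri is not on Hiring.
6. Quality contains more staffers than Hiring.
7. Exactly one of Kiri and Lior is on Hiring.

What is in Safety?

Safety = {Eitan}

From (5): Kiri ∉ Hiring.
(4): Quill matches Kiri: Quill ∉ Hiring.
(7) (exactly one): Lior ∈ Hiring.
Suppose Quill ∈ Safety: no assignment then satisfies all the clues, so Quill ∉ Safety.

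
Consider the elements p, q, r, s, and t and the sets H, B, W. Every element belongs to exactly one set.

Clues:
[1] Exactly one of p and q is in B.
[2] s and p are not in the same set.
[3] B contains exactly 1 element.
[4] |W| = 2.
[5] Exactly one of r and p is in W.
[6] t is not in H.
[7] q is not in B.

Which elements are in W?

W = {r, t}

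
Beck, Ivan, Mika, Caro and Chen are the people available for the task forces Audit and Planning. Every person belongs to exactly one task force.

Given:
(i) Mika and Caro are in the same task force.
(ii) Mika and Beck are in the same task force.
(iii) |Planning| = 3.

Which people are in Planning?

Planning = {Beck, Caro, Mika}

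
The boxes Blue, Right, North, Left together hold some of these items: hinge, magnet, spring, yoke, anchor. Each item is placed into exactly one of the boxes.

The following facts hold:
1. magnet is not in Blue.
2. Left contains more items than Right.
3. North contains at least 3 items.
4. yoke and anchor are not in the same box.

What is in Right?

Right = {}

From (1): magnet ∉ Blue.
Suppose hinge ∈ Right: no assignment then satisfies all the clues, so hinge ∉ Right.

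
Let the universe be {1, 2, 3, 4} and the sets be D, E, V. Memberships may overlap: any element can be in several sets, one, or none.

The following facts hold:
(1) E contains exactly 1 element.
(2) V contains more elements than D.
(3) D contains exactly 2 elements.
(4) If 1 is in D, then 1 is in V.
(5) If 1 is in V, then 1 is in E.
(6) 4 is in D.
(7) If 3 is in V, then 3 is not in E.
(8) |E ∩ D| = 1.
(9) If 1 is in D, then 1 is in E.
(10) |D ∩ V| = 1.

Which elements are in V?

From (6): 4 ∈ D.
Suppose 1 ∉ V: no assignment then satisfies all the clues, so 1 ∈ V.

V = {1, 2, 3}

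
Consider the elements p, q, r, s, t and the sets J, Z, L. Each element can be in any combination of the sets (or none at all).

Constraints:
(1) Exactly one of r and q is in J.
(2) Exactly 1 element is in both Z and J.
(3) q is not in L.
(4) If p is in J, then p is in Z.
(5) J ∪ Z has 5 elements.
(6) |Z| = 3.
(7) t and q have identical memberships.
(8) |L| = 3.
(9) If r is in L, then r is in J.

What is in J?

J = {p, r, s}

From (3): q ∉ L.
(7): t matches q: t ∉ L.
(8): only 3 candidates remain for L, so all are in.
(9): r ∈ J.
(1) (exactly one): q ∉ J.
(7): t matches q: t ∉ J.
Suppose p ∉ J: no assignment then satisfies all the clues, so p ∈ J.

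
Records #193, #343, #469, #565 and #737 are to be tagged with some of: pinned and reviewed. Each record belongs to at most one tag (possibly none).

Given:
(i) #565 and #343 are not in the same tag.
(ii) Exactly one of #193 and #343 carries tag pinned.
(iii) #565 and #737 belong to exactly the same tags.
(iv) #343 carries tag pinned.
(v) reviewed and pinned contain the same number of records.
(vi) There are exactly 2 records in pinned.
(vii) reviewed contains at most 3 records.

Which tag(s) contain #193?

#193: none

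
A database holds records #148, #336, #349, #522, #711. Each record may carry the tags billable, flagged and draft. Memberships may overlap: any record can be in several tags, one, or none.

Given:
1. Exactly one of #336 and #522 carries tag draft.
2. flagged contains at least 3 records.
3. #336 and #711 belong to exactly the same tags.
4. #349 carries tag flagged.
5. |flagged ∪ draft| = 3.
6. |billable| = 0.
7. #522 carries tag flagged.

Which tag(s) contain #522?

#522: draft, flagged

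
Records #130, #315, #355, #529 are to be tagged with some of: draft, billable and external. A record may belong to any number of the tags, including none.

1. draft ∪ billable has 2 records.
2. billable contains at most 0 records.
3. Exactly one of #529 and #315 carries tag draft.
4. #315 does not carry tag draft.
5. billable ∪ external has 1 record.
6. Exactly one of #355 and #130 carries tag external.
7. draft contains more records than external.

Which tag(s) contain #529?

#529: draft

From (4): #315 ∉ draft.
(2): billable already has 0, so the rest are out.
(3) (exactly one): #529 ∈ draft.
Suppose #529 ∈ external: no assignment then satisfies all the clues, so #529 ∉ external.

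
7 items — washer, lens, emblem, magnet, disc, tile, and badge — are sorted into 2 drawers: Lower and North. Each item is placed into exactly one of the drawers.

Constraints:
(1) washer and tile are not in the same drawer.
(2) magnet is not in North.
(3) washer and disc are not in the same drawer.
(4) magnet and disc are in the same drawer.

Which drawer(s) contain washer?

From (2): magnet ∉ North.
(4): disc matches magnet: disc ∉ North.
Only one drawer left: magnet ∈ Lower.
Only one drawer left: disc ∈ Lower.
(3): washer ∉ Lower.
Only one drawer left: washer ∈ North.
(1): tile ∉ North.
Only one drawer left: tile ∈ Lower.

washer: North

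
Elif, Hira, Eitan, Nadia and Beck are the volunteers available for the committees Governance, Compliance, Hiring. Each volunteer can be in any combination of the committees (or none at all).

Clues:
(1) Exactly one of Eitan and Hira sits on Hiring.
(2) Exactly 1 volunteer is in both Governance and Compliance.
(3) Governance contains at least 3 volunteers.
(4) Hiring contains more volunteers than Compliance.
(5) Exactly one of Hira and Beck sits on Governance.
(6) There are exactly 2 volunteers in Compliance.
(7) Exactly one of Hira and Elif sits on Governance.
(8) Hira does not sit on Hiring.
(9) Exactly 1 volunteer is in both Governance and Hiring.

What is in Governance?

Governance = {Eitan, Hira, Nadia}

From (8): Hira ∉ Hiring.
(1) (exactly one): Eitan ∈ Hiring.
Suppose Elif ∈ Governance: no assignment then satisfies all the clues, so Elif ∉ Governance.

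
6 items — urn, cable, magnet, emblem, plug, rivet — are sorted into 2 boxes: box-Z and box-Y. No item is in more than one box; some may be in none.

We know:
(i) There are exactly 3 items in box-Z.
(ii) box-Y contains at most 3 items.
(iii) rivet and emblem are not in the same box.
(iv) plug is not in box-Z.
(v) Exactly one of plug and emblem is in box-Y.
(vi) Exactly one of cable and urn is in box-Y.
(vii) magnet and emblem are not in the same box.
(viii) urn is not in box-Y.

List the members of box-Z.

box-Z = {magnet, rivet, urn}

From (iv): plug ∉ box-Z.
From (viii): urn ∉ box-Y.
(vi) (exactly one): cable ∈ box-Y.
Suppose urn ∉ box-Z: no assignment then satisfies all the clues, so urn ∈ box-Z.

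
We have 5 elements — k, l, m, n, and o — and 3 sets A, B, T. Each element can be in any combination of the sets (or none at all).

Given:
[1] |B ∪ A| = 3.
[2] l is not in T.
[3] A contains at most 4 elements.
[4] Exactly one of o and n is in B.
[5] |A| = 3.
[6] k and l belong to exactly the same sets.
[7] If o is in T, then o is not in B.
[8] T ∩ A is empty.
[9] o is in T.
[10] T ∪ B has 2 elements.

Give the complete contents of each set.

A = {k, l, n}; B = {n}; T = {o}

From (2): l ∉ T.
From (9): o ∈ T.
(6): k matches l: k ∉ T.
(7): o ∉ B.
(8) (disjoint): o ∉ A.
(4) (exactly one): n ∈ B.
Suppose k ∉ A: no assignment then satisfies all the clues, so k ∈ A.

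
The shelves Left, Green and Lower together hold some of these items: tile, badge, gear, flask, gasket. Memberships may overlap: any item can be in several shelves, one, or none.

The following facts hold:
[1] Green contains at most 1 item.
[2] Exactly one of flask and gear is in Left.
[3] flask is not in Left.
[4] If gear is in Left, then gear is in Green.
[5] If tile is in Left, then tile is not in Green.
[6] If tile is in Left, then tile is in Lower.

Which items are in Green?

Green = {gear}

From (3): flask ∉ Left.
(2) (exactly one): gear ∈ Left.
(4): gear ∈ Green.
(1): Green already has 1, so the rest are out.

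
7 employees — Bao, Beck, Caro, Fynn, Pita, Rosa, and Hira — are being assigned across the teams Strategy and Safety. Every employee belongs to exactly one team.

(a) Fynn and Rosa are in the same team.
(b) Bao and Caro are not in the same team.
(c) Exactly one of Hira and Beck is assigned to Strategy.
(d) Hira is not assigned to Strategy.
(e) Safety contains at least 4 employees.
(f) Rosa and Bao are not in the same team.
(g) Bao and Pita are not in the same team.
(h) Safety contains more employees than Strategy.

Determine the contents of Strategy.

From (d): Hira ∉ Strategy.
(c) (exactly one): Beck ∈ Strategy.
Only one team left: Hira ∈ Safety.
Suppose Bao ∉ Strategy: no assignment then satisfies all the clues, so Bao ∈ Strategy.

Strategy = {Bao, Beck}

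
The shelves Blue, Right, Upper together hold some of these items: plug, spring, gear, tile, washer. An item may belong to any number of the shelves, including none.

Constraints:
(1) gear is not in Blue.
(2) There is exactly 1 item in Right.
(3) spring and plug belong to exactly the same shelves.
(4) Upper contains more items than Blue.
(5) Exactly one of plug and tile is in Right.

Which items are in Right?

Right = {tile}

From (1): gear ∉ Blue.
Suppose plug ∈ Right: no assignment then satisfies all the clues, so plug ∉ Right.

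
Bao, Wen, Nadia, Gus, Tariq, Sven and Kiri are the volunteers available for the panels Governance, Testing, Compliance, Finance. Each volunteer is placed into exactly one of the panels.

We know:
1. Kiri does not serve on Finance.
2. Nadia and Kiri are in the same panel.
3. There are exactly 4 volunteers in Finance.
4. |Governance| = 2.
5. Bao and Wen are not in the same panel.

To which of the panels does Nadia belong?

Nadia: Governance

From (1): Kiri ∉ Finance.
(2): Nadia matches Kiri: Nadia ∉ Finance.
Suppose Nadia ∉ Governance: no assignment then satisfies all the clues, so Nadia ∈ Governance.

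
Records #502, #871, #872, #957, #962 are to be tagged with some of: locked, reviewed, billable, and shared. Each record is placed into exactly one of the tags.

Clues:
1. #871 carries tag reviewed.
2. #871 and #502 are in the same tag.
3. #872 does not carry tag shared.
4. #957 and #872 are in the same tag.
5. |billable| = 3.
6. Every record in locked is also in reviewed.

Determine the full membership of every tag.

locked = {}; reviewed = {#502, #871}; billable = {#872, #957, #962}; shared = {}

From (1): #871 ∈ reviewed.
From (3): #872 ∉ shared.
(2): #502 matches #871: #502 ∉ locked.
(2): #502 matches #871: #502 ∈ reviewed.
(4): #957 matches #872: #957 ∉ shared.
(5): only 3 candidates remain for billable, so all are in.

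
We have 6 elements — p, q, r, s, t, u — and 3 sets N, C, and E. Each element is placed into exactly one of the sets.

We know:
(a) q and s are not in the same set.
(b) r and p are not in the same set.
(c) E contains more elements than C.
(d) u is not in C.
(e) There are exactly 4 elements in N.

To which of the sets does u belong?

u: N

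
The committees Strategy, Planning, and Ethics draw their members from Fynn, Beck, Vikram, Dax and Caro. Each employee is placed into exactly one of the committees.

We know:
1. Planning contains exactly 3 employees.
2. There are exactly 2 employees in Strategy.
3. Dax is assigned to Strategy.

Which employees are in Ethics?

Ethics = {}

From (3): Dax ∈ Strategy.
Suppose Fynn ∈ Ethics: no assignment then satisfies all the clues, so Fynn ∉ Ethics.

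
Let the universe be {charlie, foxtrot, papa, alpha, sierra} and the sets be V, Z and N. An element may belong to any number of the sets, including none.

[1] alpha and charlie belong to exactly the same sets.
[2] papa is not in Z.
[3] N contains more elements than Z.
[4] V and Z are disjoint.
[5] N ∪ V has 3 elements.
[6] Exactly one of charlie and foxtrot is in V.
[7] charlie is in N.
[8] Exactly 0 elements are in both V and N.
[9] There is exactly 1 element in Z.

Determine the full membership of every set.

V = {foxtrot}; Z = {sierra}; N = {alpha, charlie}

From (2): papa ∉ Z.
From (7): charlie ∈ N.
(1): alpha matches charlie: alpha ∈ N.
Suppose charlie ∈ V: no assignment then satisfies all the clues, so charlie ∉ V.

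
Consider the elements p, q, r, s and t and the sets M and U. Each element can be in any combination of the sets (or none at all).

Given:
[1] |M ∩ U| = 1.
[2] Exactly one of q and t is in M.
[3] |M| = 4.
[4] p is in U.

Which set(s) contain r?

r: M

From (4): p ∈ U.
Suppose r ∉ M: no assignment then satisfies all the clues, so r ∈ M.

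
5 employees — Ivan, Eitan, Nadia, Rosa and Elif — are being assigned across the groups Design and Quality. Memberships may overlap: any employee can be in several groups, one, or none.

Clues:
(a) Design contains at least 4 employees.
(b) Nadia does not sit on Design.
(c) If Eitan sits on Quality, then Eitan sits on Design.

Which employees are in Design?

Design = {Eitan, Elif, Ivan, Rosa}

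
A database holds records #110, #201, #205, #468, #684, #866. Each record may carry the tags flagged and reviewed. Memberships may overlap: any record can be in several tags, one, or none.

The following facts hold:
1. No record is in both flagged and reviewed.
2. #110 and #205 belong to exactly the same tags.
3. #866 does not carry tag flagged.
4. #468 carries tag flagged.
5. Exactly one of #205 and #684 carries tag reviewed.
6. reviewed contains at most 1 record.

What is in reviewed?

reviewed = {#684}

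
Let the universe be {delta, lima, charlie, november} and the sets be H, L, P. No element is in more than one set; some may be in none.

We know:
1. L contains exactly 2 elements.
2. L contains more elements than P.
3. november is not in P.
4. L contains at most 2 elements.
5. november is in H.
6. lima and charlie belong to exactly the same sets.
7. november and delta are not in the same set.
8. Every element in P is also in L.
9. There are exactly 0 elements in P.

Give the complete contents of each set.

H = {november}; L = {charlie, lima}; P = {}

From (3): november ∉ P.
From (5): november ∈ H.
(7): delta ∉ H.
(9): P already has 0, so the rest are out.
Suppose delta ∈ L: no assignment then satisfies all the clues, so delta ∉ L.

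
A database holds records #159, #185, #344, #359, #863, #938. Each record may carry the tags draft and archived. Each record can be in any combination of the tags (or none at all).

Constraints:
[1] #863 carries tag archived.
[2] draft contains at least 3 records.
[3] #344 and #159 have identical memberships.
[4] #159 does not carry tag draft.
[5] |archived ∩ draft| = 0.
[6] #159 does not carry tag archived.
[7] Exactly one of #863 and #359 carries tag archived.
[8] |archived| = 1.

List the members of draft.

draft = {#185, #359, #938}

From (1): #863 ∈ archived.
From (4): #159 ∉ draft.
From (6): #159 ∉ archived.
(3): #344 matches #159: #344 ∉ draft.
(3): #344 matches #159: #344 ∉ archived.
(7) (exactly one): #359 ∉ archived.
(8): archived already has 1, so the rest are out.
Suppose #185 ∉ draft: no assignment then satisfies all the clues, so #185 ∈ draft.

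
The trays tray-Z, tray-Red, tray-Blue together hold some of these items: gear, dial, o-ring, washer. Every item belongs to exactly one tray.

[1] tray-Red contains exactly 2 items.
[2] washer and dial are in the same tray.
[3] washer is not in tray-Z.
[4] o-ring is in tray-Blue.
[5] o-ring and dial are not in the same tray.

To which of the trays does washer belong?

washer: tray-Red

From (3): washer ∉ tray-Z.
From (4): o-ring ∈ tray-Blue.
(2): dial matches washer: dial ∉ tray-Z.
(5): dial ∉ tray-Blue.
Only one tray left: dial ∈ tray-Red.
(2): washer matches dial: washer ∈ tray-Red.
(1): tray-Red already has 2, so the rest are out.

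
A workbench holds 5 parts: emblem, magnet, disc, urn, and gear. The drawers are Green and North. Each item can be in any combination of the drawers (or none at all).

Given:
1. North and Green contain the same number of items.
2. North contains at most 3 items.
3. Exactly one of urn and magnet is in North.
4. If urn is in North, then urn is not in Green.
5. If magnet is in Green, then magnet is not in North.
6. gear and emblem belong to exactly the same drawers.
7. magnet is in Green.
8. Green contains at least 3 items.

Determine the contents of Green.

Green = {emblem, gear, magnet}

From (7): magnet ∈ Green.
(5): magnet ∉ North.
(3) (exactly one): urn ∈ North.
(4): urn ∉ Green.
Suppose emblem ∉ Green: no assignment then satisfies all the clues, so emblem ∈ Green.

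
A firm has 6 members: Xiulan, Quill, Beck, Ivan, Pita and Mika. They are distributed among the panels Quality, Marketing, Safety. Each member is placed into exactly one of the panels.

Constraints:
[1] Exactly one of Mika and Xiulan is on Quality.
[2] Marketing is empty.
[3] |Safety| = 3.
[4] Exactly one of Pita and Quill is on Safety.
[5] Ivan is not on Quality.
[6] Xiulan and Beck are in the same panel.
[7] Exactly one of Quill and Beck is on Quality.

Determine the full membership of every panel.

Quality = {Beck, Pita, Xiulan}; Marketing = {}; Safety = {Ivan, Mika, Quill}

From (5): Ivan ∉ Quality.
(2): Marketing already has 0, so the rest are out.
Only one panel left: Ivan ∈ Safety.
Suppose Xiulan ∉ Quality: no assignment then satisfies all the clues, so Xiulan ∈ Quality.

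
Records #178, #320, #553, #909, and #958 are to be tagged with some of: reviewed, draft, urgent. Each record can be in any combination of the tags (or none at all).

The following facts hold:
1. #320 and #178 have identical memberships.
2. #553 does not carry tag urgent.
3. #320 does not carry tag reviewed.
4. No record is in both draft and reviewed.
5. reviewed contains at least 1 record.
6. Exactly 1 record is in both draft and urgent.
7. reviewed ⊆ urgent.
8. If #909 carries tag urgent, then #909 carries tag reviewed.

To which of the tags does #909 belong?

#909: reviewed, urgent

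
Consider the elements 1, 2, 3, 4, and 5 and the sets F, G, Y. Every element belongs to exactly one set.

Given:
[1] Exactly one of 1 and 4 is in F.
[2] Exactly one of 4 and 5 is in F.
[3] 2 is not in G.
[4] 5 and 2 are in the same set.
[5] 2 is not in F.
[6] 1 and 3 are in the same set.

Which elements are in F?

From (3): 2 ∉ G.
From (5): 2 ∉ F.
(4): 5 matches 2: 5 ∉ F.
(4): 5 matches 2: 5 ∉ G.
Only one set left: 2 ∈ Y.
Only one set left: 5 ∈ Y.
(2) (exactly one): 4 ∈ F.
(1) (exactly one): 1 ∉ F.
(6): 3 matches 1: 3 ∉ F.

F = {4}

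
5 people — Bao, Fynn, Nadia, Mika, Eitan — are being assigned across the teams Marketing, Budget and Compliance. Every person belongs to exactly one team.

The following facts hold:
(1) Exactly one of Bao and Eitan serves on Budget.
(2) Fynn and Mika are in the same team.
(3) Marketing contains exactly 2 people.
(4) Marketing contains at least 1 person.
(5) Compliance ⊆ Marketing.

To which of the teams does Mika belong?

Mika: Budget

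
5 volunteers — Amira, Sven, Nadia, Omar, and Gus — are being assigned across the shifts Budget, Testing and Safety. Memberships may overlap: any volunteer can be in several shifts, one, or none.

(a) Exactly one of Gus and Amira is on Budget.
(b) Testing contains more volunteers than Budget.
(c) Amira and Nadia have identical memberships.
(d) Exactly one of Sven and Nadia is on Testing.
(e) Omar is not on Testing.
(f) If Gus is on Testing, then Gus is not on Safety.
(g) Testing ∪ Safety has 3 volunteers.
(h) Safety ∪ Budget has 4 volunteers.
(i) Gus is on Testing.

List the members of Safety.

Safety = {Amira, Nadia}

From (e): Omar ∉ Testing.
From (i): Gus ∈ Testing.
(f): Gus ∉ Safety.
Suppose Amira ∉ Safety: no assignment then satisfies all the clues, so Amira ∈ Safety.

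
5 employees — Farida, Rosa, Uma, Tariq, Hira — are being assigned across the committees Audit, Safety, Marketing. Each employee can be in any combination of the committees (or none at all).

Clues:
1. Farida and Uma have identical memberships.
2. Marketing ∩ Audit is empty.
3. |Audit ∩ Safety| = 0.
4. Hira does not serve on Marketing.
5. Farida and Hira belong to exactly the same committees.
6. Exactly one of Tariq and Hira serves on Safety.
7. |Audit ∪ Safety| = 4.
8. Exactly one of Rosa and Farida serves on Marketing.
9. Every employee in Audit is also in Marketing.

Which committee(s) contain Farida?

Farida: Safety

From (4): Hira ∉ Marketing.
(5): Farida matches Hira: Farida ∉ Marketing.
(8) (exactly one): Rosa ∈ Marketing.
(9) contrapositive: Farida ∉ Audit.
(9) contrapositive: Hira ∉ Audit.
(1): Uma matches Farida: Uma ∉ Audit.
(1): Uma matches Farida: Uma ∉ Marketing.
(2) (disjoint): Rosa ∉ Audit.
Suppose Farida ∉ Safety: no assignment then satisfies all the clues, so Farida ∈ Safety.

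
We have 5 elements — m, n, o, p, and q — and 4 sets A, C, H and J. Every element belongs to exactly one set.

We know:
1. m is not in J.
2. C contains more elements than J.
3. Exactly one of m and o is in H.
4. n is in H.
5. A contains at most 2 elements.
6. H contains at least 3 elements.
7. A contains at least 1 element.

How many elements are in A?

1

From (1): m ∉ J.
From (4): n ∈ H.
Suppose o ∈ J: no assignment then satisfies all the clues, so o ∉ J.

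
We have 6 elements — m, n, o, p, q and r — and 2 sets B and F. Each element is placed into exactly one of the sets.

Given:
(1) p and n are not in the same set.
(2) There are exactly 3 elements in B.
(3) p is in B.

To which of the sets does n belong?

n: F

From (3): p ∈ B.
(1): n ∉ B.
Only one set left: n ∈ F.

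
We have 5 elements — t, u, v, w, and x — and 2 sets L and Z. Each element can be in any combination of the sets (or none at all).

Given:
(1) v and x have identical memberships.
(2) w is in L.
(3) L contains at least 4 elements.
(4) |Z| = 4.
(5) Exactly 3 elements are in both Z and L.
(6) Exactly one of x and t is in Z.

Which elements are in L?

L = {t, v, w, x}

From (2): w ∈ L.
Suppose t ∉ L: no assignment then satisfies all the clues, so t ∈ L.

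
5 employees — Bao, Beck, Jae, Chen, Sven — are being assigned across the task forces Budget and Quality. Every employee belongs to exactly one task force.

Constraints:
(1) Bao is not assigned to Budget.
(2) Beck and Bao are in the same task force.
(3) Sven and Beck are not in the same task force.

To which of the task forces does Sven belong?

From (1): Bao ∉ Budget.
(2): Beck matches Bao: Beck ∉ Budget.
Only one task force left: Bao ∈ Quality.
Only one task force left: Beck ∈ Quality.
(3): Sven ∉ Quality.
Only one task force left: Sven ∈ Budget.

Sven: Budget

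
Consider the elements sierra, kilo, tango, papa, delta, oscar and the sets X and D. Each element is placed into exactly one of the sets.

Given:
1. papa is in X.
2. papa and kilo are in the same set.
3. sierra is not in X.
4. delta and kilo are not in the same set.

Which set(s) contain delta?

From (1): papa ∈ X.
From (3): sierra ∉ X.
(2): kilo matches papa: kilo ∈ X.
(4): delta ∉ X.
Only one set left: sierra ∈ D.
Only one set left: delta ∈ D.

delta: D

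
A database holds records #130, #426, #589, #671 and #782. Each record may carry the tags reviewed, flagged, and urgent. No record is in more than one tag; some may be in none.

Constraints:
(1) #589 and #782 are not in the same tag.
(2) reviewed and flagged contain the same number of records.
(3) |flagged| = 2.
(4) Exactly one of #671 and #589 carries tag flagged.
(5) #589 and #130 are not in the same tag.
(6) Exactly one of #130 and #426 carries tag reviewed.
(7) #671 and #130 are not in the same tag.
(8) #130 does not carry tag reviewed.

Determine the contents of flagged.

flagged = {#671, #782}

From (8): #130 ∉ reviewed.
(6) (exactly one): #426 ∈ reviewed.
Suppose #130 ∈ flagged: no assignment then satisfies all the clues, so #130 ∉ flagged.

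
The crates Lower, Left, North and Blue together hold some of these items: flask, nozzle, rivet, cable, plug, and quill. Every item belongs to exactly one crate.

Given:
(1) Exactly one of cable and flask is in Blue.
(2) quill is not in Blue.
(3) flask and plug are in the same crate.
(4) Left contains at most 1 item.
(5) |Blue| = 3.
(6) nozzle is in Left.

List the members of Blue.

Blue = {flask, plug, rivet}

From (2): quill ∉ Blue.
From (6): nozzle ∈ Left.
(4): Left already has 1, so the rest are out.
Suppose flask ∉ Blue: no assignment then satisfies all the clues, so flask ∈ Blue.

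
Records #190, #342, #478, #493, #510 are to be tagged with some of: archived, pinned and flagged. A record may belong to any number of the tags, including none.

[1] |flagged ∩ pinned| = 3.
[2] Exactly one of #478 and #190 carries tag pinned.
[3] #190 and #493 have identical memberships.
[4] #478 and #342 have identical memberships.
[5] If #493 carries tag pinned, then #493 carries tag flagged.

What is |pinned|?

3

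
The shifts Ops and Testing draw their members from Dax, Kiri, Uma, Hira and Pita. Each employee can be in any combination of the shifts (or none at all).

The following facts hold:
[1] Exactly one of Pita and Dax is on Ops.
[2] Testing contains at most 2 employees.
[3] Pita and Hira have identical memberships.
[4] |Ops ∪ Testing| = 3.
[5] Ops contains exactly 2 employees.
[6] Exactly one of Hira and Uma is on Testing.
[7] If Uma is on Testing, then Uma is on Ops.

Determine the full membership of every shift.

Ops = {Dax, Uma}; Testing = {Kiri, Uma}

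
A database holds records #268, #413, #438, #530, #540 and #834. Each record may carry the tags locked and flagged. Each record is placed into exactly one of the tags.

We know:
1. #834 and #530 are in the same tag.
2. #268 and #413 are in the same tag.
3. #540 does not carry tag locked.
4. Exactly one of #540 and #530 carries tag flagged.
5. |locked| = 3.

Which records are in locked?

From (3): #540 ∉ locked.
Only one tag left: #540 ∈ flagged.
(4) (exactly one): #530 ∉ flagged.
Only one tag left: #530 ∈ locked.
(1): #834 matches #530: #834 ∈ locked.
Suppose #268 ∈ locked: no assignment then satisfies all the clues, so #268 ∉ locked.

locked = {#438, #530, #834}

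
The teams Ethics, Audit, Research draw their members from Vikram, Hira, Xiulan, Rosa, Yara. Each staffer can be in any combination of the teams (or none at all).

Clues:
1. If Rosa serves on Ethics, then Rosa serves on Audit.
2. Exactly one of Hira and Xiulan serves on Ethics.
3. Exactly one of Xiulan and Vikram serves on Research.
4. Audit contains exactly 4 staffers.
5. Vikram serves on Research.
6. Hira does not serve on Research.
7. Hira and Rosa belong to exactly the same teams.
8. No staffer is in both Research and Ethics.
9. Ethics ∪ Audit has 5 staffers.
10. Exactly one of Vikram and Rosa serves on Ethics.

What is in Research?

From (5): Vikram ∈ Research.
From (6): Hira ∉ Research.
(3) (exactly one): Xiulan ∉ Research.
(7): Rosa matches Hira: Rosa ∉ Research.
(8) (disjoint): Vikram ∉ Ethics.
(10) (exactly one): Rosa ∈ Ethics.
(1): Rosa ∈ Audit.
(7): Hira matches Rosa: Hira ∈ Ethics.
(7): Hira matches Rosa: Hira ∈ Audit.
(2) (exactly one): Xiulan ∉ Ethics.
Suppose Yara ∈ Research: no assignment then satisfies all the clues, so Yara ∉ Research.

Research = {Vikram}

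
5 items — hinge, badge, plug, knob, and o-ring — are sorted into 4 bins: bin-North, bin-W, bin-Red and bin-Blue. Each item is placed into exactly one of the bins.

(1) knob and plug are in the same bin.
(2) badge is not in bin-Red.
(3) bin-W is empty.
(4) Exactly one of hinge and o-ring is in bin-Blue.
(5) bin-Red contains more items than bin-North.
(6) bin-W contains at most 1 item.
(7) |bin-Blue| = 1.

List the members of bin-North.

bin-North = {badge}

From (2): badge ∉ bin-Red.
(3): bin-W already has 0, so the rest are out.
Suppose hinge ∈ bin-North: no assignment then satisfies all the clues, so hinge ∉ bin-North.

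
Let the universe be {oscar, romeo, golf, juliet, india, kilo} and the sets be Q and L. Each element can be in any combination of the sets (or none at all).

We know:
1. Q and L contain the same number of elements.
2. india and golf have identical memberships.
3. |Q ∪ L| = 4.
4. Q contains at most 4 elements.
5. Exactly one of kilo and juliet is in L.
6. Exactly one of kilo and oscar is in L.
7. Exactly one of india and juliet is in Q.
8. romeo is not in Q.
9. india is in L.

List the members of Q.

From (8): romeo ∉ Q.
From (9): india ∈ L.
(2): golf matches india: golf ∈ L.
Suppose oscar ∉ Q: no assignment then satisfies all the clues, so oscar ∈ Q.

Q = {golf, india, oscar}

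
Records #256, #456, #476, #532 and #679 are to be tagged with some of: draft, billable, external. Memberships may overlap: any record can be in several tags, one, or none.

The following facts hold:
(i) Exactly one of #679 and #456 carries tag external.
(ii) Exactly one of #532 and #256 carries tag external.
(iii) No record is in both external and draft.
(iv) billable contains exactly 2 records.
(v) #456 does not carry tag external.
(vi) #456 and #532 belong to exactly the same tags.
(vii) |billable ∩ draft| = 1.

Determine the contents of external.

external = {#256, #679}

From (v): #456 ∉ external.
(i) (exactly one): #679 ∈ external.
(iii) (disjoint): #679 ∉ draft.
(vi): #532 matches #456: #532 ∉ external.
(ii) (exactly one): #256 ∈ external.
(iii) (disjoint): #256 ∉ draft.
Suppose #476 ∈ external: no assignment then satisfies all the clues, so #476 ∉ external.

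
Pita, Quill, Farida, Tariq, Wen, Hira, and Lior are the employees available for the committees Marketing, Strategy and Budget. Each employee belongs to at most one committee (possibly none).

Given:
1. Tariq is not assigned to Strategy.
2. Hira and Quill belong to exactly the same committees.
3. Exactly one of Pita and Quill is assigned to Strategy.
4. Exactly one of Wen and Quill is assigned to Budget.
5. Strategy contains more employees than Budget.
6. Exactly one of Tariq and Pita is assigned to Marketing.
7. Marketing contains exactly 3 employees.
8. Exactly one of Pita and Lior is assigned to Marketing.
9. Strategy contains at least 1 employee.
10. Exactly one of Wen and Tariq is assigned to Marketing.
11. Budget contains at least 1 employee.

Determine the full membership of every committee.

Marketing = {Farida, Lior, Tariq}; Strategy = {Hira, Quill}; Budget = {Wen}

From (1): Tariq ∉ Strategy.
Suppose Pita ∈ Marketing: no assignment then satisfies all the clues, so Pita ∉ Marketing.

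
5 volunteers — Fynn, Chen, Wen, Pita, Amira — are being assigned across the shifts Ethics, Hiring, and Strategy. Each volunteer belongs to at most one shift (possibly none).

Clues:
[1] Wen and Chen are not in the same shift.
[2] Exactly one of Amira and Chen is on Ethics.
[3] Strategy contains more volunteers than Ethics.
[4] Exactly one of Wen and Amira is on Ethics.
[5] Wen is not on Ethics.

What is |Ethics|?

1

From (5): Wen ∉ Ethics.
(4) (exactly one): Amira ∈ Ethics.
(2) (exactly one): Chen ∉ Ethics.
Suppose Fynn ∈ Ethics: no assignment then satisfies all the clues, so Fynn ∉ Ethics.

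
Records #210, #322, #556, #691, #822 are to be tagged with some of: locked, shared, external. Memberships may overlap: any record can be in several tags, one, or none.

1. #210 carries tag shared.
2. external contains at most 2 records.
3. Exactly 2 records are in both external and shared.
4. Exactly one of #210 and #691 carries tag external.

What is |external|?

2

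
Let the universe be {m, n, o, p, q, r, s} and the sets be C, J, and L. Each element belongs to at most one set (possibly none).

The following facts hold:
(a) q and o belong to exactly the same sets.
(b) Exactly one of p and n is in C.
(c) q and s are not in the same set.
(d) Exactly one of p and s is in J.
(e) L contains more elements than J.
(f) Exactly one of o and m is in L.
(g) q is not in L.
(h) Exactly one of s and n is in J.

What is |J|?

1

From (g): q ∉ L.
(a): o matches q: o ∉ L.
(f) (exactly one): m ∈ L.
Suppose n ∈ J: no assignment then satisfies all the clues, so n ∉ J.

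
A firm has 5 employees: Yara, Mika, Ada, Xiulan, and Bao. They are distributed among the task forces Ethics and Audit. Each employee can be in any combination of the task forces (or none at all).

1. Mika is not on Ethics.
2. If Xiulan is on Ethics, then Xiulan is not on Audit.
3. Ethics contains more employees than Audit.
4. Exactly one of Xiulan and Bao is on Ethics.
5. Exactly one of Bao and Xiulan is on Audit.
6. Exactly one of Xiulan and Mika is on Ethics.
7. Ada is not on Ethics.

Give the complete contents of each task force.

From (1): Mika ∉ Ethics.
From (7): Ada ∉ Ethics.
(6) (exactly one): Xiulan ∈ Ethics.
(2): Xiulan ∉ Audit.
(4) (exactly one): Bao ∉ Ethics.
(5) (exactly one): Bao ∈ Audit.
Suppose Yara ∉ Ethics: no assignment then satisfies all the clues, so Yara ∈ Ethics.

Ethics = {Xiulan, Yara}; Audit = {Bao}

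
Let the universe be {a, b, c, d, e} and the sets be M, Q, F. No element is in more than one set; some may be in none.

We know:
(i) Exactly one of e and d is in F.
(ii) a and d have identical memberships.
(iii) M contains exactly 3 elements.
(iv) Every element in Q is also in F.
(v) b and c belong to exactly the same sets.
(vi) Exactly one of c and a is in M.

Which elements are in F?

F = {a, d}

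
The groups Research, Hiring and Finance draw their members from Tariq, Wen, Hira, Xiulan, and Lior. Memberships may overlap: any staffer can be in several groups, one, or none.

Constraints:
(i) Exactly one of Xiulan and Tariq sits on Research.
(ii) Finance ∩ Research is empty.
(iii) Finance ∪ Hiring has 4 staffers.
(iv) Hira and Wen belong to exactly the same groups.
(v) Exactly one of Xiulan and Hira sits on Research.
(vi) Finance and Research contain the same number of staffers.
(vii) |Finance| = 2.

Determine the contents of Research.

Research = {Lior, Xiulan}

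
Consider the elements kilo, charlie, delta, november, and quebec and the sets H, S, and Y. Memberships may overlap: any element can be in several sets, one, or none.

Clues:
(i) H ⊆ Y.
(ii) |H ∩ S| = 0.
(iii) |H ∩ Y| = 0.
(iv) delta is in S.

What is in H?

H = {}

From (iv): delta ∈ S.
Suppose kilo ∈ H: no assignment then satisfies all the clues, so kilo ∉ H.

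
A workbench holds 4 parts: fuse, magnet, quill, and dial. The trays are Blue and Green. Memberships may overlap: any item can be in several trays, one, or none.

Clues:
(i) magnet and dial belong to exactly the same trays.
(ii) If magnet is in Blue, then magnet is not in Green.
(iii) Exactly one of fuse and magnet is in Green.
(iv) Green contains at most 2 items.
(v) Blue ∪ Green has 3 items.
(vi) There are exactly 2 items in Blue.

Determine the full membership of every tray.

Blue = {dial, magnet}; Green = {fuse}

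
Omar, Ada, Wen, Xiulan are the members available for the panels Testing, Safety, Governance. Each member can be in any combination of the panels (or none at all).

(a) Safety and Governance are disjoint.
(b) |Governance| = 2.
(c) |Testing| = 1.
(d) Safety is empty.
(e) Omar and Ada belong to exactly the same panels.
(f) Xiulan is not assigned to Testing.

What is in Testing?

Testing = {Wen}

From (f): Xiulan ∉ Testing.
(d): Safety already has 0, so the rest are out.
Suppose Omar ∈ Testing: no assignment then satisfies all the clues, so Omar ∉ Testing.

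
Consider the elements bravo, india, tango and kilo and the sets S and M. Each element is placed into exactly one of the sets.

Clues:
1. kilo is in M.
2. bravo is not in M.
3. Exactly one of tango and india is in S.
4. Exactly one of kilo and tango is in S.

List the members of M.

From (1): kilo ∈ M.
From (2): bravo ∉ M.
(4) (exactly one): tango ∈ S.
Only one set left: bravo ∈ S.
(3) (exactly one): india ∉ S.
Only one set left: india ∈ M.

M = {india, kilo}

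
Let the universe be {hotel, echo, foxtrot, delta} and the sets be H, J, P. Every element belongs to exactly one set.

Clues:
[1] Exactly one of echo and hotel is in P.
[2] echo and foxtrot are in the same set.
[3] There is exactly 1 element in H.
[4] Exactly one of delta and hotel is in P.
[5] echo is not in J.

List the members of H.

H = {hotel}

From (5): echo ∉ J.
(2): foxtrot matches echo: foxtrot ∉ J.
Suppose hotel ∉ H: no assignment then satisfies all the clues, so hotel ∈ H.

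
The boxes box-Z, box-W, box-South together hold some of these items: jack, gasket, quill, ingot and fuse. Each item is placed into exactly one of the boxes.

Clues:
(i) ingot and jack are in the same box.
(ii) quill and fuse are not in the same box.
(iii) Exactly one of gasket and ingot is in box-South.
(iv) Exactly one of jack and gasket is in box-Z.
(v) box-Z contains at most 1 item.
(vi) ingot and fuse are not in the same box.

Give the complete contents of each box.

box-Z = {gasket}; box-W = {fuse}; box-South = {ingot, jack, quill}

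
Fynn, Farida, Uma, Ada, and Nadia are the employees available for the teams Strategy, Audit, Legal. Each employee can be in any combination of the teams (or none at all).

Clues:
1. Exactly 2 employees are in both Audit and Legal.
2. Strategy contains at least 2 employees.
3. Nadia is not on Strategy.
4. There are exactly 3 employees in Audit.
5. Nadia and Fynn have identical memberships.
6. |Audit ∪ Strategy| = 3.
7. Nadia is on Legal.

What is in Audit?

From (3): Nadia ∉ Strategy.
From (7): Nadia ∈ Legal.
(5): Fynn matches Nadia: Fynn ∉ Strategy.
(5): Fynn matches Nadia: Fynn ∈ Legal.
Suppose Fynn ∈ Audit: no assignment then satisfies all the clues, so Fynn ∉ Audit.

Audit = {Ada, Farida, Uma}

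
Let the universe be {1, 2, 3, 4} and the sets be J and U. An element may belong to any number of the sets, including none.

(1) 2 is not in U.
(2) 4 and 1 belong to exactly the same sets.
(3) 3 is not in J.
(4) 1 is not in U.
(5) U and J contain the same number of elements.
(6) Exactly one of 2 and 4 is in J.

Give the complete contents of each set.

J = {2}; U = {3}

From (1): 2 ∉ U.
From (3): 3 ∉ J.
From (4): 1 ∉ U.
(2): 4 matches 1: 4 ∉ U.
Suppose 1 ∈ J: no assignment then satisfies all the clues, so 1 ∉ J.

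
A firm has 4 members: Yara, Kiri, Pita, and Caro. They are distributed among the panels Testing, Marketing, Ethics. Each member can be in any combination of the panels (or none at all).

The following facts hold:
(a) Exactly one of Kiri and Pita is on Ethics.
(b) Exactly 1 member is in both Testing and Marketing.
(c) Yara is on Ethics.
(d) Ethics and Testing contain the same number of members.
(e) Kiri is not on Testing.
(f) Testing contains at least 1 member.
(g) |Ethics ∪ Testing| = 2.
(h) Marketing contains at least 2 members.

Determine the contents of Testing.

Testing = {Pita, Yara}

From (c): Yara ∈ Ethics.
From (e): Kiri ∉ Testing.
Suppose Yara ∉ Testing: no assignment then satisfies all the clues, so Yara ∈ Testing.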